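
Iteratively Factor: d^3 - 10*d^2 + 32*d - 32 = (d - 4)*(d^2 - 6*d + 8) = (d - 4)^2*(d - 2)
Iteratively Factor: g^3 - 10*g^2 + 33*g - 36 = (g - 3)*(g^2 - 7*g + 12) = (g - 3)^2*(g - 4)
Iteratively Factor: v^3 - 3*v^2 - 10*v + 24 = (v - 4)*(v^2 + v - 6) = (v - 4)*(v + 3)*(v - 2)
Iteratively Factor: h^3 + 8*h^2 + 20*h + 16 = (h + 2)*(h^2 + 6*h + 8) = (h + 2)*(h + 4)*(h + 2)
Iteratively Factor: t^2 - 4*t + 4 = (t - 2)*(t - 2)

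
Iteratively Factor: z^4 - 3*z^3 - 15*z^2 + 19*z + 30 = (z + 1)*(z^3 - 4*z^2 - 11*z + 30) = (z - 2)*(z + 1)*(z^2 - 2*z - 15) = (z - 2)*(z + 1)*(z + 3)*(z - 5)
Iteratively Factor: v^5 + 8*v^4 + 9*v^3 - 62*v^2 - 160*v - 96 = (v + 4)*(v^4 + 4*v^3 - 7*v^2 - 34*v - 24) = (v + 4)^2*(v^3 - 7*v - 6) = (v - 3)*(v + 4)^2*(v^2 + 3*v + 2) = (v - 3)*(v + 1)*(v + 4)^2*(v + 2)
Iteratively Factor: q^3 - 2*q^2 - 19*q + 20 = (q - 1)*(q^2 - q - 20) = (q - 5)*(q - 1)*(q + 4)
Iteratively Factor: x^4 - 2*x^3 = (x - 2)*(x^3) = x*(x - 2)*(x^2) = x^2*(x - 2)*(x)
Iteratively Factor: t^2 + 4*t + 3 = (t + 3)*(t + 1)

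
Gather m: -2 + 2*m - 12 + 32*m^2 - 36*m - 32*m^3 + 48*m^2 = -32*m^3 + 80*m^2 - 34*m - 14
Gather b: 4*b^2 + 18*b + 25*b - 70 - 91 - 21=4*b^2 + 43*b - 182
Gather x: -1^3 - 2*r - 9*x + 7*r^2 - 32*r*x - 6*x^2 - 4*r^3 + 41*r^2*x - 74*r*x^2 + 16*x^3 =-4*r^3 + 7*r^2 - 2*r + 16*x^3 + x^2*(-74*r - 6) + x*(41*r^2 - 32*r - 9) - 1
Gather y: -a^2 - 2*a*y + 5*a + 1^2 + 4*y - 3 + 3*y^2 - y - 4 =-a^2 + 5*a + 3*y^2 + y*(3 - 2*a) - 6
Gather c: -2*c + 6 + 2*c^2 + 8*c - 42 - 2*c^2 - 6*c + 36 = 0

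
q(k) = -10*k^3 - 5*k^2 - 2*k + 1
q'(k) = -30*k^2 - 10*k - 2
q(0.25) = 0.03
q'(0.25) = -6.38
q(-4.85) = 1033.93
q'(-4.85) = -659.18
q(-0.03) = 1.06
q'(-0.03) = -1.73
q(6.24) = -2635.87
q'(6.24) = -1232.53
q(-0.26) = 1.36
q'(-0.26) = -1.43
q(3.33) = -430.36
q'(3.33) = -367.97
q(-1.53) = 28.17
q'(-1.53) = -56.93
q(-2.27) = 96.75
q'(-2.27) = -133.89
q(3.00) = -320.00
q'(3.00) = -302.00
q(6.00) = -2351.00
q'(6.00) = -1142.00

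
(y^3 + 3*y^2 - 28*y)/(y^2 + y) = (y^2 + 3*y - 28)/(y + 1)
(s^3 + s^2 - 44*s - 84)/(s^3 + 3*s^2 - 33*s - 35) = (s^3 + s^2 - 44*s - 84)/(s^3 + 3*s^2 - 33*s - 35)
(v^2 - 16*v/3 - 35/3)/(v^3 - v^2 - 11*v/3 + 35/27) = 9*(v - 7)/(9*v^2 - 24*v + 7)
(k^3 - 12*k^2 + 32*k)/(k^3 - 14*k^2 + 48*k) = (k - 4)/(k - 6)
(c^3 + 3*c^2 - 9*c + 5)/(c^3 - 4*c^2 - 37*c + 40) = (c - 1)/(c - 8)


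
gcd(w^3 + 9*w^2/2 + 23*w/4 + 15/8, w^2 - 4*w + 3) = 1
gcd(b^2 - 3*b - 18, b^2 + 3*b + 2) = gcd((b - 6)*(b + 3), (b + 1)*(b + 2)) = 1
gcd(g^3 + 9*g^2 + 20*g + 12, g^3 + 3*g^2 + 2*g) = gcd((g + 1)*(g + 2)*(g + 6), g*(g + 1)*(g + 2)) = g^2 + 3*g + 2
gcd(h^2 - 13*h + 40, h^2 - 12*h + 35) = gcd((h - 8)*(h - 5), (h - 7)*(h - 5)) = h - 5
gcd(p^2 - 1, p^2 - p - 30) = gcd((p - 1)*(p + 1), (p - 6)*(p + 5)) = 1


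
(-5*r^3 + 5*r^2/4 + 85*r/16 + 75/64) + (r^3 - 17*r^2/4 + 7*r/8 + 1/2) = -4*r^3 - 3*r^2 + 99*r/16 + 107/64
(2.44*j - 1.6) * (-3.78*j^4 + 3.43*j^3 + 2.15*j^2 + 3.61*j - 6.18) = -9.2232*j^5 + 14.4172*j^4 - 0.242000000000001*j^3 + 5.3684*j^2 - 20.8552*j + 9.888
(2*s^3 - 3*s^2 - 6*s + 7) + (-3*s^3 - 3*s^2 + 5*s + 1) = -s^3 - 6*s^2 - s + 8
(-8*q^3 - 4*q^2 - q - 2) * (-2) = 16*q^3 + 8*q^2 + 2*q + 4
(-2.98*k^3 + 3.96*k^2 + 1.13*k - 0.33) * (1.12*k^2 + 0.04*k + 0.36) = -3.3376*k^5 + 4.316*k^4 + 0.3512*k^3 + 1.1012*k^2 + 0.3936*k - 0.1188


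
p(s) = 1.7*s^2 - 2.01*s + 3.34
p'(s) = 3.4*s - 2.01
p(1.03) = 3.07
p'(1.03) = 1.49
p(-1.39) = 9.42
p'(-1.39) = -6.74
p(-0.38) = 4.35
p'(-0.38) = -3.30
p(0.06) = 3.23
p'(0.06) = -1.81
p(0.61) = 2.75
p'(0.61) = 0.06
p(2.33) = 7.89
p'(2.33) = 5.91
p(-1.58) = 10.76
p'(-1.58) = -7.38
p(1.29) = 3.58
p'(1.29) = 2.38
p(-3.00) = 24.67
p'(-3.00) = -12.21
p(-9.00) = 159.13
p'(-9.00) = -32.61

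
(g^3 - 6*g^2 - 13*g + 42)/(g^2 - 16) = (g^3 - 6*g^2 - 13*g + 42)/(g^2 - 16)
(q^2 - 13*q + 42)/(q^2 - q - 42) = (q - 6)/(q + 6)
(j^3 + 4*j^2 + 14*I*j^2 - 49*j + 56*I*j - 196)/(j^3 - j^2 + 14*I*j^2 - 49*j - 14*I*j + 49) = (j + 4)/(j - 1)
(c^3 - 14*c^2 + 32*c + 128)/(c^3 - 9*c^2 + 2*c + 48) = (c - 8)/(c - 3)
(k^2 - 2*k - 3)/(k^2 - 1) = (k - 3)/(k - 1)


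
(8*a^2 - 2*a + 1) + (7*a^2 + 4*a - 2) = 15*a^2 + 2*a - 1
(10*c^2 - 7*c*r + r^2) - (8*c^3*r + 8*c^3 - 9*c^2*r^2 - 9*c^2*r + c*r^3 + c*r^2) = -8*c^3*r - 8*c^3 + 9*c^2*r^2 + 9*c^2*r + 10*c^2 - c*r^3 - c*r^2 - 7*c*r + r^2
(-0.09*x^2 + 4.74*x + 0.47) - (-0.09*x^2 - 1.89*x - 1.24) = 6.63*x + 1.71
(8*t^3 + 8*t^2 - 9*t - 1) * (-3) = -24*t^3 - 24*t^2 + 27*t + 3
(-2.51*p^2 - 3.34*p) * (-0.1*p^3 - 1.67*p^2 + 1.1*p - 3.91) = 0.251*p^5 + 4.5257*p^4 + 2.8168*p^3 + 6.1401*p^2 + 13.0594*p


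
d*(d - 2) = d^2 - 2*d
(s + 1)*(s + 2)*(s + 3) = s^3 + 6*s^2 + 11*s + 6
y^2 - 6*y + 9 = (y - 3)^2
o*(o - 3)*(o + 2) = o^3 - o^2 - 6*o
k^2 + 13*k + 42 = (k + 6)*(k + 7)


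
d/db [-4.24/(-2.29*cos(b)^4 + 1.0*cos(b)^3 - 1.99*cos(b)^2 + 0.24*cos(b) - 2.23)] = (38.8384*cos(b)^3 - 12.72*cos(b)^2 + 16.8752*cos(b) - 1.0176)*sin(b)/(2.29*cos(b)^4 - 1.0*cos(b)^3 + 1.99*cos(b)^2 - 0.24*cos(b) + 2.23)^2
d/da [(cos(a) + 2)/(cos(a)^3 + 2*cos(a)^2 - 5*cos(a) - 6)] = (19*cos(a)/2 + 4*cos(2*a) + cos(3*a)/2)*sin(a)/(cos(a)^3 + 2*cos(a)^2 - 5*cos(a) - 6)^2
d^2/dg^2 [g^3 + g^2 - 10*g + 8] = 6*g + 2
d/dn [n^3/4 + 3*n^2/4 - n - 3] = 3*n^2/4 + 3*n/2 - 1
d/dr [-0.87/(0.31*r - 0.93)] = 0.2697/(0.31*r - 0.93)^2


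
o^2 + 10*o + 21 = (o + 3)*(o + 7)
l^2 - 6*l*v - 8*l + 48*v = (l - 8)*(l - 6*v)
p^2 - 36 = (p - 6)*(p + 6)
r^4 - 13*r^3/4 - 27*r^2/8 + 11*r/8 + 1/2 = (r - 4)*(r - 1/2)*(r + 1/4)*(r + 1)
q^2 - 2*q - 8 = (q - 4)*(q + 2)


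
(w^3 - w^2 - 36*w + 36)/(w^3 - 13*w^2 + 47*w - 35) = (w^2 - 36)/(w^2 - 12*w + 35)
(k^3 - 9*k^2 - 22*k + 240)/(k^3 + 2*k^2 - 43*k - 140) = (k^2 - 14*k + 48)/(k^2 - 3*k - 28)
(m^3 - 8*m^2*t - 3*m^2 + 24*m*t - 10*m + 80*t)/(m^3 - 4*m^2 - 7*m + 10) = (m - 8*t)/(m - 1)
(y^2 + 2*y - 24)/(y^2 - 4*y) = (y + 6)/y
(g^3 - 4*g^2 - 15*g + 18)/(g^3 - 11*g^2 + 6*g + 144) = (g - 1)/(g - 8)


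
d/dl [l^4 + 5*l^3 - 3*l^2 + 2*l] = 4*l^3 + 15*l^2 - 6*l + 2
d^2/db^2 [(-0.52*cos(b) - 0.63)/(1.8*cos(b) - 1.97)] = (-3.88512*sin(b)^2 + 4.252048*cos(b) - 3.88512)/(5.832*cos(b)^3 - 19.1484*cos(b)^2 + 20.95686*cos(b) - 7.645373)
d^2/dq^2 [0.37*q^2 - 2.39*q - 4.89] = 0.740000000000000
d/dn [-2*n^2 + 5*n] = 5 - 4*n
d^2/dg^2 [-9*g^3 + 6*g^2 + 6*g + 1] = 12 - 54*g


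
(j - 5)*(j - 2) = j^2 - 7*j + 10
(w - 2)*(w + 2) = w^2 - 4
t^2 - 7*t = t*(t - 7)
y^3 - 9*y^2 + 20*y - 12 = (y - 6)*(y - 2)*(y - 1)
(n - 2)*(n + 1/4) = n^2 - 7*n/4 - 1/2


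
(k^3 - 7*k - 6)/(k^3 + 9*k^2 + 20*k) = (k^3 - 7*k - 6)/(k*(k^2 + 9*k + 20))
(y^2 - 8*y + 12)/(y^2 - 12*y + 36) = (y - 2)/(y - 6)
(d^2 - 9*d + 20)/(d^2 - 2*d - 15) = (d - 4)/(d + 3)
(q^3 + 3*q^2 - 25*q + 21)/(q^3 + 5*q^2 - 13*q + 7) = (q - 3)/(q - 1)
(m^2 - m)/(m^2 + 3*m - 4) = m/(m + 4)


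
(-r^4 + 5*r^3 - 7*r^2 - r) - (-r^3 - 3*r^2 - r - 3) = -r^4 + 6*r^3 - 4*r^2 + 3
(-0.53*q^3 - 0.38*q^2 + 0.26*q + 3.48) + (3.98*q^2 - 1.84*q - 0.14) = -0.53*q^3 + 3.6*q^2 - 1.58*q + 3.34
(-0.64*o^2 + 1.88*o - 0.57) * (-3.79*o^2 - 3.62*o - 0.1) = 2.4256*o^4 - 4.8084*o^3 - 4.5813*o^2 + 1.8754*o + 0.057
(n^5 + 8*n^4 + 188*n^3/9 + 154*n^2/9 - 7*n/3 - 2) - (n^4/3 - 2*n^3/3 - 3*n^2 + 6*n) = n^5 + 23*n^4/3 + 194*n^3/9 + 181*n^2/9 - 25*n/3 - 2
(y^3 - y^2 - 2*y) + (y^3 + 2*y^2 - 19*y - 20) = 2*y^3 + y^2 - 21*y - 20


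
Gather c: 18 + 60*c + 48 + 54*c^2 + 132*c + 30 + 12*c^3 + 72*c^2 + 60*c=12*c^3 + 126*c^2 + 252*c + 96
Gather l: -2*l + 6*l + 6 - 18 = 4*l - 12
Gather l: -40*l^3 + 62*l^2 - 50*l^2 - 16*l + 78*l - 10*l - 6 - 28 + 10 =-40*l^3 + 12*l^2 + 52*l - 24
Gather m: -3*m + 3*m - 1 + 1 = 0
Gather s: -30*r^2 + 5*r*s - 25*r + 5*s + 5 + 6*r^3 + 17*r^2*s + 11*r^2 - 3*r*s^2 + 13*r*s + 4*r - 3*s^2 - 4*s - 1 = 6*r^3 - 19*r^2 - 21*r + s^2*(-3*r - 3) + s*(17*r^2 + 18*r + 1) + 4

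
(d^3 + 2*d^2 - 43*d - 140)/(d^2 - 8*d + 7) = (d^2 + 9*d + 20)/(d - 1)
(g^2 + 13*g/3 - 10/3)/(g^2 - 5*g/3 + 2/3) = (g + 5)/(g - 1)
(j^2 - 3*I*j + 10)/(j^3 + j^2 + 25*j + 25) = (j + 2*I)/(j^2 + j*(1 + 5*I) + 5*I)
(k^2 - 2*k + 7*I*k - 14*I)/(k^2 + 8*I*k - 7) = (k - 2)/(k + I)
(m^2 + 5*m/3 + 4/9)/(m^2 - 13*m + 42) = (9*m^2 + 15*m + 4)/(9*(m^2 - 13*m + 42))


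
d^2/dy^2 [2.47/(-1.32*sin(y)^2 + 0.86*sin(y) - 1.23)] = (17.214912*sin(y)^4 - 8.411832*sin(y)^3 - 40.036724*sin(y)^2 + 19.43643*sin(y) + 4.36696)/(1.32*sin(y)^2 - 0.86*sin(y) + 1.23)^3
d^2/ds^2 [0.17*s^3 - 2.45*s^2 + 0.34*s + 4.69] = 1.02*s - 4.9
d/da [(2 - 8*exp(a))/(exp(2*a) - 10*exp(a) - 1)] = 4*(2*exp(2*a) - exp(a) + 7)*exp(a)/(exp(4*a) - 20*exp(3*a) + 98*exp(2*a) + 20*exp(a) + 1)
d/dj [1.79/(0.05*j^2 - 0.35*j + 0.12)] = (0.6265 - 0.179*j)/(0.05*j^2 - 0.35*j + 0.12)^2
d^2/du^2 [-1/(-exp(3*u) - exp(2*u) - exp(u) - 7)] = (2*(3*exp(2*u) + 2*exp(u) + 1)^2*exp(u) - (9*exp(2*u) + 4*exp(u) + 1)*(exp(3*u) + exp(2*u) + exp(u) + 7))*exp(u)/(exp(3*u) + exp(2*u) + exp(u) + 7)^3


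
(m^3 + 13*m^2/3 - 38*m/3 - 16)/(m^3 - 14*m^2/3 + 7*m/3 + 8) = (m + 6)/(m - 3)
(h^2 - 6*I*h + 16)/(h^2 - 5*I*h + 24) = (h + 2*I)/(h + 3*I)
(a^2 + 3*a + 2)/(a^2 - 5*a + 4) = (a^2 + 3*a + 2)/(a^2 - 5*a + 4)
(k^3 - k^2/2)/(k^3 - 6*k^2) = (k - 1/2)/(k - 6)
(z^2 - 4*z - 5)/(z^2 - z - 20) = (z + 1)/(z + 4)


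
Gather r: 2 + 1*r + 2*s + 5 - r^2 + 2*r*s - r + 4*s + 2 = -r^2 + 2*r*s + 6*s + 9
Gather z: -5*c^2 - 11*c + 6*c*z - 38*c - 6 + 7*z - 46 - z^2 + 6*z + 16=-5*c^2 - 49*c - z^2 + z*(6*c + 13) - 36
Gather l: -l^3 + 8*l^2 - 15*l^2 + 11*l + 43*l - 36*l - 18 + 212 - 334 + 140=-l^3 - 7*l^2 + 18*l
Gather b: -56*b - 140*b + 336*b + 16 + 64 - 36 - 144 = 140*b - 100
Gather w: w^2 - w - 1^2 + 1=w^2 - w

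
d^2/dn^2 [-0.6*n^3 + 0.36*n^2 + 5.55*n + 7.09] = 0.72 - 3.6*n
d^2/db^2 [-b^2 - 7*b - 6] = -2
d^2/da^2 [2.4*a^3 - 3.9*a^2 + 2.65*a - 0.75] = 14.4*a - 7.8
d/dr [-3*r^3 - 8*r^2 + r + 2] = -9*r^2 - 16*r + 1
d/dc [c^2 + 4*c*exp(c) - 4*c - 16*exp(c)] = 4*c*exp(c) + 2*c - 12*exp(c) - 4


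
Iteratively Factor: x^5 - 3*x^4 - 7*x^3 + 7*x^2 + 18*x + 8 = (x + 1)*(x^4 - 4*x^3 - 3*x^2 + 10*x + 8) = (x - 2)*(x + 1)*(x^3 - 2*x^2 - 7*x - 4) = (x - 2)*(x + 1)^2*(x^2 - 3*x - 4) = (x - 4)*(x - 2)*(x + 1)^2*(x + 1)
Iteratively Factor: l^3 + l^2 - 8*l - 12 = (l + 2)*(l^2 - l - 6) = (l + 2)^2*(l - 3)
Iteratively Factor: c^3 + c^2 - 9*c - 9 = (c + 1)*(c^2 - 9) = (c + 1)*(c + 3)*(c - 3)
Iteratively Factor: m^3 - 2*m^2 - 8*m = (m - 4)*(m^2 + 2*m) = (m - 4)*(m + 2)*(m)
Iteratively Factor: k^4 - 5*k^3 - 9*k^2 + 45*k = (k - 5)*(k^3 - 9*k) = (k - 5)*(k - 3)*(k^2 + 3*k) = k*(k - 5)*(k - 3)*(k + 3)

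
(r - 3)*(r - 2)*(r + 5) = r^3 - 19*r + 30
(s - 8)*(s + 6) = s^2 - 2*s - 48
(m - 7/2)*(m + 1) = m^2 - 5*m/2 - 7/2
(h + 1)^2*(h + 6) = h^3 + 8*h^2 + 13*h + 6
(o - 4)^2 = o^2 - 8*o + 16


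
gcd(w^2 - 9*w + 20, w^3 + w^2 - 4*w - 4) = 1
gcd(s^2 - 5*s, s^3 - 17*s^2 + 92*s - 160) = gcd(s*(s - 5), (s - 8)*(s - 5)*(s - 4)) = s - 5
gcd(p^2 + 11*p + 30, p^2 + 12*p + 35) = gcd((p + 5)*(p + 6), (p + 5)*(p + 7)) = p + 5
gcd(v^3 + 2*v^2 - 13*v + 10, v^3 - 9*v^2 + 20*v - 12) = v^2 - 3*v + 2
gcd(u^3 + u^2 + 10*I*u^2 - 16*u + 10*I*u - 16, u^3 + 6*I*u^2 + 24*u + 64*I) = u^2 + 10*I*u - 16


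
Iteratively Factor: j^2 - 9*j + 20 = (j - 4)*(j - 5)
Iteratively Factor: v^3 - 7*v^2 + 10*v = (v - 2)*(v^2 - 5*v) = v*(v - 2)*(v - 5)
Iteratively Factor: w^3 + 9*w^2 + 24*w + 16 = (w + 4)*(w^2 + 5*w + 4) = (w + 4)^2*(w + 1)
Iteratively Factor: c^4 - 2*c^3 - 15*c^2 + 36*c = (c - 3)*(c^3 + c^2 - 12*c) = c*(c - 3)*(c^2 + c - 12) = c*(c - 3)*(c + 4)*(c - 3)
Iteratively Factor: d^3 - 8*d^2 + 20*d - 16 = (d - 4)*(d^2 - 4*d + 4) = (d - 4)*(d - 2)*(d - 2)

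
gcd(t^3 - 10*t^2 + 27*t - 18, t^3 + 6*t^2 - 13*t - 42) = t - 3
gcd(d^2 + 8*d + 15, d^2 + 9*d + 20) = d + 5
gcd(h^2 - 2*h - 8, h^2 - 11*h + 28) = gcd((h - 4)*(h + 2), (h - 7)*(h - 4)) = h - 4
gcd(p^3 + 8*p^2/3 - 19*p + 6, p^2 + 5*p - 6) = p + 6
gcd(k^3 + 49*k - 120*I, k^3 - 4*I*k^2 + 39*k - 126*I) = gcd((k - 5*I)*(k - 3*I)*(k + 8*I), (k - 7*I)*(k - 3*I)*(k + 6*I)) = k - 3*I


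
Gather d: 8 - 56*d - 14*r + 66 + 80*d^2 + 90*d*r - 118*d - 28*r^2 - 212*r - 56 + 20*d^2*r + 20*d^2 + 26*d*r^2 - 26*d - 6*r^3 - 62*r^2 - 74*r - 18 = d^2*(20*r + 100) + d*(26*r^2 + 90*r - 200) - 6*r^3 - 90*r^2 - 300*r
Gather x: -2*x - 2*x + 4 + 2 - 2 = 4 - 4*x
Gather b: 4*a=4*a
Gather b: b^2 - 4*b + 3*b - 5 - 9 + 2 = b^2 - b - 12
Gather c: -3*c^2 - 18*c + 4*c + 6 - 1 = -3*c^2 - 14*c + 5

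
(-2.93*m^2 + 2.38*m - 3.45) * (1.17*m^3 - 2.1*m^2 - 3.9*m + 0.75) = -3.4281*m^5 + 8.9376*m^4 + 2.3925*m^3 - 4.2345*m^2 + 15.24*m - 2.5875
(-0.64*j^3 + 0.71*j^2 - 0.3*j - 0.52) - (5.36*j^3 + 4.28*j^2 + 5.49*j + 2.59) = -6.0*j^3 - 3.57*j^2 - 5.79*j - 3.11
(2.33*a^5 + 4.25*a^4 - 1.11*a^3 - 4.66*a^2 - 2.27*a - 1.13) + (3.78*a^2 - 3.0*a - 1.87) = 2.33*a^5 + 4.25*a^4 - 1.11*a^3 - 0.88*a^2 - 5.27*a - 3.0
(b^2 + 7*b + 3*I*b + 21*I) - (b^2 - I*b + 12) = 7*b + 4*I*b - 12 + 21*I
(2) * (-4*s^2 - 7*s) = -8*s^2 - 14*s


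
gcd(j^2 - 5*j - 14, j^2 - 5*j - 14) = j^2 - 5*j - 14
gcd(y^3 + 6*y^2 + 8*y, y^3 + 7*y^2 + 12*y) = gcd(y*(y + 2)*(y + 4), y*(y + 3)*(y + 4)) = y^2 + 4*y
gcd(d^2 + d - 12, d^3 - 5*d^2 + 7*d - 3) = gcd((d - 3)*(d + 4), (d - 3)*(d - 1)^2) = d - 3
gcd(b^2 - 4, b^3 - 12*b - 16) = b + 2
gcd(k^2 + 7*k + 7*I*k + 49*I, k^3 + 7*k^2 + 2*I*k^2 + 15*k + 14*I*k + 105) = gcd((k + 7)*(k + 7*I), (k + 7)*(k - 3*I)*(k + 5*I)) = k + 7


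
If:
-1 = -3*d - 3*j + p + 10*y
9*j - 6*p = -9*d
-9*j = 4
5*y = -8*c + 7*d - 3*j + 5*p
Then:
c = 275*y/24 + 127/72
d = 20*y/3 + 10/9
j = -4/9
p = 10*y + 1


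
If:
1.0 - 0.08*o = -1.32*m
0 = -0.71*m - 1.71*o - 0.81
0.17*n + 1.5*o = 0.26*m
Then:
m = -0.77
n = 0.20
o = -0.16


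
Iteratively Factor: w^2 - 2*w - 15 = (w + 3)*(w - 5)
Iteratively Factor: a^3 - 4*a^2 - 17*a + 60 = (a - 3)*(a^2 - a - 20) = (a - 5)*(a - 3)*(a + 4)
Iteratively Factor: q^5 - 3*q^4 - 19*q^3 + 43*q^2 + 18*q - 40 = (q - 2)*(q^4 - q^3 - 21*q^2 + q + 20) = (q - 2)*(q + 1)*(q^3 - 2*q^2 - 19*q + 20) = (q - 2)*(q - 1)*(q + 1)*(q^2 - q - 20) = (q - 5)*(q - 2)*(q - 1)*(q + 1)*(q + 4)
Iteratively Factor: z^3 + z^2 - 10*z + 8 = (z - 1)*(z^2 + 2*z - 8) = (z - 2)*(z - 1)*(z + 4)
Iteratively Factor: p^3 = (p)*(p^2) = p^2*(p)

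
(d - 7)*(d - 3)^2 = d^3 - 13*d^2 + 51*d - 63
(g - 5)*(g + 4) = g^2 - g - 20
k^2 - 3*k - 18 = (k - 6)*(k + 3)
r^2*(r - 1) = r^3 - r^2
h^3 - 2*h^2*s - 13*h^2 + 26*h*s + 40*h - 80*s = (h - 8)*(h - 5)*(h - 2*s)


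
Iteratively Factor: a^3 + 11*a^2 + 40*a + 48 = (a + 4)*(a^2 + 7*a + 12) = (a + 4)^2*(a + 3)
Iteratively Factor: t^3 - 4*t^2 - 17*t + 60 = (t + 4)*(t^2 - 8*t + 15) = (t - 5)*(t + 4)*(t - 3)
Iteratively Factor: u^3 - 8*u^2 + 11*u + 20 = (u + 1)*(u^2 - 9*u + 20) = (u - 5)*(u + 1)*(u - 4)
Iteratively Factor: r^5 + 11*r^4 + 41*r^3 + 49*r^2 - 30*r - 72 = (r + 4)*(r^4 + 7*r^3 + 13*r^2 - 3*r - 18) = (r - 1)*(r + 4)*(r^3 + 8*r^2 + 21*r + 18) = (r - 1)*(r + 3)*(r + 4)*(r^2 + 5*r + 6) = (r - 1)*(r + 2)*(r + 3)*(r + 4)*(r + 3)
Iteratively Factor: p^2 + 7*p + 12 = (p + 4)*(p + 3)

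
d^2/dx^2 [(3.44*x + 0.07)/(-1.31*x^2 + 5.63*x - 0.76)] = (-(2.62*x - 5.63)*(3.44*x + 0.07)*(5.24*x - 11.26) + (27.0384*x - 38.551)*(1.31*x^2 - 5.63*x + 0.76))/(1.31*x^2 - 5.63*x + 0.76)^3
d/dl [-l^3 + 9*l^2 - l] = -3*l^2 + 18*l - 1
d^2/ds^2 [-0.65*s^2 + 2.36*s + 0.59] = -1.30000000000000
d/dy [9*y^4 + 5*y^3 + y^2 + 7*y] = 36*y^3 + 15*y^2 + 2*y + 7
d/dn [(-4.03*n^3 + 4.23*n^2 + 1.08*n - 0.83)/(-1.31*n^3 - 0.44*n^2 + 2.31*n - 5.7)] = (7.3145*n^4 - 15.789*n^3 + 75.8976*n^2 - 48.9524*n - 4.2387)/(1.7161*n^6 + 1.1528*n^5 - 5.8586*n^4 + 12.9012*n^3 + 10.3521*n^2 - 26.334*n + 32.49)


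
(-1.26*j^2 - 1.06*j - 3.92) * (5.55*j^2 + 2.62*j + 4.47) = -6.993*j^4 - 9.1842*j^3 - 30.1654*j^2 - 15.0086*j - 17.5224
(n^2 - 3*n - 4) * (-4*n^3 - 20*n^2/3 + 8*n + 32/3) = -4*n^5 + 16*n^4/3 + 44*n^3 + 40*n^2/3 - 64*n - 128/3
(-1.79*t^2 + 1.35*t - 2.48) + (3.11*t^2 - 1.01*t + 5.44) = 1.32*t^2 + 0.34*t + 2.96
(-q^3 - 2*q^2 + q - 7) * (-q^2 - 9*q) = q^5 + 11*q^4 + 17*q^3 - 2*q^2 + 63*q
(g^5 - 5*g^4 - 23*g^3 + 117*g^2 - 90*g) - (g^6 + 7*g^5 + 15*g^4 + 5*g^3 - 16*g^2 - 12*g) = -g^6 - 6*g^5 - 20*g^4 - 28*g^3 + 133*g^2 - 78*g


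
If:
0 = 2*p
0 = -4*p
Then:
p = 0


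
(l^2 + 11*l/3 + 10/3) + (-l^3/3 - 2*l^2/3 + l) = -l^3/3 + l^2/3 + 14*l/3 + 10/3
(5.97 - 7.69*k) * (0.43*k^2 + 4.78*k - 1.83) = -3.3067*k^3 - 34.1911*k^2 + 42.6093*k - 10.9251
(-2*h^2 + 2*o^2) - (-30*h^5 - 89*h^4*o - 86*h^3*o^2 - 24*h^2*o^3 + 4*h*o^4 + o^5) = 30*h^5 + 89*h^4*o + 86*h^3*o^2 + 24*h^2*o^3 - 2*h^2 - 4*h*o^4 - o^5 + 2*o^2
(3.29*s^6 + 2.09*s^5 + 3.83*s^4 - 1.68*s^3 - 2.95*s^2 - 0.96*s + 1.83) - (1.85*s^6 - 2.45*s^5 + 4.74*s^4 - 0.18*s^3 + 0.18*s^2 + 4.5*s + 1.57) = 1.44*s^6 + 4.54*s^5 - 0.91*s^4 - 1.5*s^3 - 3.13*s^2 - 5.46*s + 0.26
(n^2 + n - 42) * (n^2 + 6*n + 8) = n^4 + 7*n^3 - 28*n^2 - 244*n - 336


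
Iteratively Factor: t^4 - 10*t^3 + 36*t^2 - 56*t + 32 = (t - 2)*(t^3 - 8*t^2 + 20*t - 16) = (t - 4)*(t - 2)*(t^2 - 4*t + 4) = (t - 4)*(t - 2)^2*(t - 2)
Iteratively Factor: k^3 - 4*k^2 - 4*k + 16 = (k - 2)*(k^2 - 2*k - 8) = (k - 2)*(k + 2)*(k - 4)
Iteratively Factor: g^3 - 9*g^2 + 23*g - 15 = (g - 1)*(g^2 - 8*g + 15) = (g - 3)*(g - 1)*(g - 5)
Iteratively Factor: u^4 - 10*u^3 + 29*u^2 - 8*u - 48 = (u - 4)*(u^3 - 6*u^2 + 5*u + 12) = (u - 4)*(u + 1)*(u^2 - 7*u + 12) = (u - 4)^2*(u + 1)*(u - 3)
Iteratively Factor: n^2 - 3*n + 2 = (n - 1)*(n - 2)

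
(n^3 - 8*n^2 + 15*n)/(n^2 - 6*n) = (n^2 - 8*n + 15)/(n - 6)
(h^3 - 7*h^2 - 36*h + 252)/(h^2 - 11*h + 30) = (h^2 - h - 42)/(h - 5)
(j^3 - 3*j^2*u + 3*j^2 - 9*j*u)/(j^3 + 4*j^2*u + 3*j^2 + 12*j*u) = (j - 3*u)/(j + 4*u)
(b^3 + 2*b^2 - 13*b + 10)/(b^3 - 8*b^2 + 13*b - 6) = (b^2 + 3*b - 10)/(b^2 - 7*b + 6)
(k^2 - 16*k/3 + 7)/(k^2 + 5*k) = (k^2 - 16*k/3 + 7)/(k*(k + 5))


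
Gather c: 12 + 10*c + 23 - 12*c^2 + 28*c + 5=-12*c^2 + 38*c + 40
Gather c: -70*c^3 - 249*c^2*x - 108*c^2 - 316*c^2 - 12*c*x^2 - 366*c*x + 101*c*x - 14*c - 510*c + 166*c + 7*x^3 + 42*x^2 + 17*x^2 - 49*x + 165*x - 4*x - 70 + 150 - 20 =-70*c^3 + c^2*(-249*x - 424) + c*(-12*x^2 - 265*x - 358) + 7*x^3 + 59*x^2 + 112*x + 60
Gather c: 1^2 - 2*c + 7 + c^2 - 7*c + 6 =c^2 - 9*c + 14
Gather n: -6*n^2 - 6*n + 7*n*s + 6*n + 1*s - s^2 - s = -6*n^2 + 7*n*s - s^2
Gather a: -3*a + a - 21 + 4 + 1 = -2*a - 16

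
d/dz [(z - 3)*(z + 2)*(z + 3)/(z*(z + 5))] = (z^4 + 10*z^3 + 19*z^2 + 36*z + 90)/(z^2*(z^2 + 10*z + 25))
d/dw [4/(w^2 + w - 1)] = 4*(-2*w - 1)/(w^2 + w - 1)^2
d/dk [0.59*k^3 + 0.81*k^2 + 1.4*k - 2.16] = 1.77*k^2 + 1.62*k + 1.4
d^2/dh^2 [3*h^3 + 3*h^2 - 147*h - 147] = 18*h + 6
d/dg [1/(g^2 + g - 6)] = (-2*g - 1)/(g^2 + g - 6)^2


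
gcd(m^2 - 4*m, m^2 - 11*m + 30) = 1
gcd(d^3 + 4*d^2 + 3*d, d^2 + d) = d^2 + d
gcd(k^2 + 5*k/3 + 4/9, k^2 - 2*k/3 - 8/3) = k + 4/3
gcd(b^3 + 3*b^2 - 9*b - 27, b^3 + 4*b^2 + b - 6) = b + 3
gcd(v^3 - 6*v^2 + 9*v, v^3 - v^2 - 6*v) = v^2 - 3*v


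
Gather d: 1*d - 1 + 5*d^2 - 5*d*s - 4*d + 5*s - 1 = 5*d^2 + d*(-5*s - 3) + 5*s - 2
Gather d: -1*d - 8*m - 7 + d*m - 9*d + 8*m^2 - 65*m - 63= d*(m - 10) + 8*m^2 - 73*m - 70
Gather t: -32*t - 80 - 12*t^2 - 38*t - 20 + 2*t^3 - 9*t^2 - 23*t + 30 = 2*t^3 - 21*t^2 - 93*t - 70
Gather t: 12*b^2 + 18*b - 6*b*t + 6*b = 12*b^2 - 6*b*t + 24*b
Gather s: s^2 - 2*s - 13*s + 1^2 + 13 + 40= s^2 - 15*s + 54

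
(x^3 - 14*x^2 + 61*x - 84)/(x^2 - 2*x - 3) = (x^2 - 11*x + 28)/(x + 1)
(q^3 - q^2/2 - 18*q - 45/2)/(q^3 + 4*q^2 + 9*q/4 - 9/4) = 2*(q - 5)/(2*q - 1)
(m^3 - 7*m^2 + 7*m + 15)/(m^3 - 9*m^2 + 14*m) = (m^3 - 7*m^2 + 7*m + 15)/(m*(m^2 - 9*m + 14))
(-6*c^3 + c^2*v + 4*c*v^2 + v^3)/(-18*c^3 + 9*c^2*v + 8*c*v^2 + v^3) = (2*c + v)/(6*c + v)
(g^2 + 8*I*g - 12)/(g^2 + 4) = (g + 6*I)/(g - 2*I)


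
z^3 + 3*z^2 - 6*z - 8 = (z - 2)*(z + 1)*(z + 4)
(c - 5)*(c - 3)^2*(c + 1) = c^4 - 10*c^3 + 28*c^2 - 6*c - 45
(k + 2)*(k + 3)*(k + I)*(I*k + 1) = I*k^4 + 5*I*k^3 + 7*I*k^2 + 5*I*k + 6*I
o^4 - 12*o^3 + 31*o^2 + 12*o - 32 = (o - 8)*(o - 4)*(o - 1)*(o + 1)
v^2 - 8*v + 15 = (v - 5)*(v - 3)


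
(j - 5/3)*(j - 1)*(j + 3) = j^3 + j^2/3 - 19*j/3 + 5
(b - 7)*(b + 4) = b^2 - 3*b - 28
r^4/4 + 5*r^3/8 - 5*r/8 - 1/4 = (r/4 + 1/2)*(r - 1)*(r + 1/2)*(r + 1)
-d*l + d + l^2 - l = (-d + l)*(l - 1)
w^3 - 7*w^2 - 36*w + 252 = (w - 7)*(w - 6)*(w + 6)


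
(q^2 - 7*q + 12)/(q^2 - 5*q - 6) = (-q^2 + 7*q - 12)/(-q^2 + 5*q + 6)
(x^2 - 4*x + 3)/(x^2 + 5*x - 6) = (x - 3)/(x + 6)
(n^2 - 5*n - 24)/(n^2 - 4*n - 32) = (n + 3)/(n + 4)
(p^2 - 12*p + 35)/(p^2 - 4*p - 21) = (p - 5)/(p + 3)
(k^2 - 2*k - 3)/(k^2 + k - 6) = (k^2 - 2*k - 3)/(k^2 + k - 6)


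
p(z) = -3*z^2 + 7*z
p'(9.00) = -47.00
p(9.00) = -180.00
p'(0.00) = 7.00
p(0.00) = 0.00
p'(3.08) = -11.48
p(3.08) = -6.90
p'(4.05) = -17.30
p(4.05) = -20.86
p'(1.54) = -2.24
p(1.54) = 3.67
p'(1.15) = 0.10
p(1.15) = 4.08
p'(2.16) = -5.96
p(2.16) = 1.12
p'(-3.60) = 28.60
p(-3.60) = -64.08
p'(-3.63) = 28.78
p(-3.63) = -64.94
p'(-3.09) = 25.54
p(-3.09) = -50.27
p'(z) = 7 - 6*z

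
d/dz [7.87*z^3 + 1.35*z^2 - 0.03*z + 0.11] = 23.61*z^2 + 2.7*z - 0.03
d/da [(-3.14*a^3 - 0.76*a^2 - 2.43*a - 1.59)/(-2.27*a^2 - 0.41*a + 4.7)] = (7.1278*a^4 + 2.5748*a^3 - 49.4785*a^2 - 14.3626*a - 12.0729)/(5.1529*a^4 + 1.8614*a^3 - 21.1699*a^2 - 3.854*a + 22.09)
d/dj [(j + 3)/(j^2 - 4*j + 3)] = (j^2 - 4*j - 2*(j - 2)*(j + 3) + 3)/(j^2 - 4*j + 3)^2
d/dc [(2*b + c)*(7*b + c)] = 9*b + 2*c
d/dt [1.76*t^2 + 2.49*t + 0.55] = 3.52*t + 2.49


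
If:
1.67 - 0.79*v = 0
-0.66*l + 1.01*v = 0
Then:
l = 3.23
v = 2.11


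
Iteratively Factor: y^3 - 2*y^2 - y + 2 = (y + 1)*(y^2 - 3*y + 2) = (y - 2)*(y + 1)*(y - 1)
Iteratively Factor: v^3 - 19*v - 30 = (v - 5)*(v^2 + 5*v + 6) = (v - 5)*(v + 3)*(v + 2)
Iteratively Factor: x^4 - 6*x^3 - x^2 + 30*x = (x - 3)*(x^3 - 3*x^2 - 10*x) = x*(x - 3)*(x^2 - 3*x - 10) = x*(x - 3)*(x + 2)*(x - 5)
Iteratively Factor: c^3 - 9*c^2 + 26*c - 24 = (c - 3)*(c^2 - 6*c + 8) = (c - 3)*(c - 2)*(c - 4)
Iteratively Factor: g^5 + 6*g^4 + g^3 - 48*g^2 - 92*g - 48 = (g - 3)*(g^4 + 9*g^3 + 28*g^2 + 36*g + 16) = (g - 3)*(g + 2)*(g^3 + 7*g^2 + 14*g + 8) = (g - 3)*(g + 2)^2*(g^2 + 5*g + 4) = (g - 3)*(g + 2)^2*(g + 4)*(g + 1)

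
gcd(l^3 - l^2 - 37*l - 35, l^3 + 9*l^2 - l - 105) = l + 5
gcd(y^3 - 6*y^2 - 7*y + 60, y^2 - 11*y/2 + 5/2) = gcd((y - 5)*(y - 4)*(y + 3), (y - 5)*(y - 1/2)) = y - 5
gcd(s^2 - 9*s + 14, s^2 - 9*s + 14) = s^2 - 9*s + 14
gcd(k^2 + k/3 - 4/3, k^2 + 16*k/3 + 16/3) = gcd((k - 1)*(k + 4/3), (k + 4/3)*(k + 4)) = k + 4/3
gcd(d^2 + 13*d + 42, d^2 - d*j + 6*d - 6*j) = d + 6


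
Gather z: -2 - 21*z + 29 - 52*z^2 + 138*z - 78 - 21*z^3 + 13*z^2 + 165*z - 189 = -21*z^3 - 39*z^2 + 282*z - 240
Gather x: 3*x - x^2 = -x^2 + 3*x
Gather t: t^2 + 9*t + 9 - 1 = t^2 + 9*t + 8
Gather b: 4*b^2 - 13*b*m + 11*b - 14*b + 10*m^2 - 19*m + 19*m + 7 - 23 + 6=4*b^2 + b*(-13*m - 3) + 10*m^2 - 10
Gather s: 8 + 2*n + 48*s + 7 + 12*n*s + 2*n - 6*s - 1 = 4*n + s*(12*n + 42) + 14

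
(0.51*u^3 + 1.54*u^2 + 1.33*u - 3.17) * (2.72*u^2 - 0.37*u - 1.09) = 1.3872*u^5 + 4.0001*u^4 + 2.4919*u^3 - 10.7931*u^2 - 0.2768*u + 3.4553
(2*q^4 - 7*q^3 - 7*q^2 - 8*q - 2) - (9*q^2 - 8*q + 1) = 2*q^4 - 7*q^3 - 16*q^2 - 3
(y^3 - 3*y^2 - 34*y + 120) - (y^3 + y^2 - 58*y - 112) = -4*y^2 + 24*y + 232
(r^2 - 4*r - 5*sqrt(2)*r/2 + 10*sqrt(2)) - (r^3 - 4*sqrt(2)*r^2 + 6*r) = -r^3 + r^2 + 4*sqrt(2)*r^2 - 10*r - 5*sqrt(2)*r/2 + 10*sqrt(2)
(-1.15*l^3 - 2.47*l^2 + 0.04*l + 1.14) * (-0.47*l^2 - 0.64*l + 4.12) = 0.5405*l^5 + 1.8969*l^4 - 3.176*l^3 - 10.7378*l^2 - 0.5648*l + 4.6968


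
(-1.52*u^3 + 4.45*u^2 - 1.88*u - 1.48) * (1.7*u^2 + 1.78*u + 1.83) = -2.584*u^5 + 4.8594*u^4 + 1.9434*u^3 + 2.2811*u^2 - 6.0748*u - 2.7084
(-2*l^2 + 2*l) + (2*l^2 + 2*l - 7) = 4*l - 7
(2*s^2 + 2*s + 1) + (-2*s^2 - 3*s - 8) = -s - 7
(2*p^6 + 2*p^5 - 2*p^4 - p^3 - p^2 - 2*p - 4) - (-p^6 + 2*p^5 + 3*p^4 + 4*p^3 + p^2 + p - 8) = 3*p^6 - 5*p^4 - 5*p^3 - 2*p^2 - 3*p + 4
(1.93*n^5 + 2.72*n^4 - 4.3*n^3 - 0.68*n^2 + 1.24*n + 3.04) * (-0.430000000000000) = -0.8299*n^5 - 1.1696*n^4 + 1.849*n^3 + 0.2924*n^2 - 0.5332*n - 1.3072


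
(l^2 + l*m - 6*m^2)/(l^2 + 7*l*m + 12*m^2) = (l - 2*m)/(l + 4*m)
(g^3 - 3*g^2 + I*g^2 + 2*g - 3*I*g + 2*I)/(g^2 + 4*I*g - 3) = (g^2 - 3*g + 2)/(g + 3*I)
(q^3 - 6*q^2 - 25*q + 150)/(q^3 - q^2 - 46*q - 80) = (q^2 - 11*q + 30)/(q^2 - 6*q - 16)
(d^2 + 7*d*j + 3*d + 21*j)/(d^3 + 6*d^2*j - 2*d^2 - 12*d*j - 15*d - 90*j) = (d + 7*j)/(d^2 + 6*d*j - 5*d - 30*j)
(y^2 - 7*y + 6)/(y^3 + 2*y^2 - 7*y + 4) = (y - 6)/(y^2 + 3*y - 4)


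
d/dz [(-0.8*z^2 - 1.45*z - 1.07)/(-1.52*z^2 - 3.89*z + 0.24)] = (0.908000000000001*z^2 - 3.6368*z - 4.5103)/(2.3104*z^4 + 11.8256*z^3 + 14.4025*z^2 - 1.8672*z + 0.0576)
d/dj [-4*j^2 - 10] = -8*j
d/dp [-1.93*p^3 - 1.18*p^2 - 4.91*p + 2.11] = -5.79*p^2 - 2.36*p - 4.91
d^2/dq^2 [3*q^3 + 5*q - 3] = 18*q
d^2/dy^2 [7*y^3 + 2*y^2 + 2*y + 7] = 42*y + 4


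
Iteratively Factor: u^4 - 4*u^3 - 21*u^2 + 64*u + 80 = (u - 5)*(u^3 + u^2 - 16*u - 16) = (u - 5)*(u + 1)*(u^2 - 16) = (u - 5)*(u + 1)*(u + 4)*(u - 4)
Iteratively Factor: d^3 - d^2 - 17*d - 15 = (d + 3)*(d^2 - 4*d - 5) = (d + 1)*(d + 3)*(d - 5)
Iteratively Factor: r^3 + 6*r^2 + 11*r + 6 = (r + 3)*(r^2 + 3*r + 2) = (r + 2)*(r + 3)*(r + 1)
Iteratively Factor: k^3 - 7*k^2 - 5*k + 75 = (k - 5)*(k^2 - 2*k - 15) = (k - 5)^2*(k + 3)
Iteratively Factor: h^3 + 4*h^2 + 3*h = (h + 1)*(h^2 + 3*h) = (h + 1)*(h + 3)*(h)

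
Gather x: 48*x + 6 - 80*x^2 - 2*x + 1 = -80*x^2 + 46*x + 7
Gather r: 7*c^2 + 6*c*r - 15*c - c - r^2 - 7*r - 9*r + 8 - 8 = 7*c^2 - 16*c - r^2 + r*(6*c - 16)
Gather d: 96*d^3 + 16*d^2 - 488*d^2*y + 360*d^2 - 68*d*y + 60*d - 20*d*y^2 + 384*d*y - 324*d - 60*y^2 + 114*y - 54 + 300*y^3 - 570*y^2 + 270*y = 96*d^3 + d^2*(376 - 488*y) + d*(-20*y^2 + 316*y - 264) + 300*y^3 - 630*y^2 + 384*y - 54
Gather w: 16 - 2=14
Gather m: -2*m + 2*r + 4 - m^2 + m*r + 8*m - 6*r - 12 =-m^2 + m*(r + 6) - 4*r - 8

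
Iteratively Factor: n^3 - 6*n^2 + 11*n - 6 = (n - 3)*(n^2 - 3*n + 2) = (n - 3)*(n - 1)*(n - 2)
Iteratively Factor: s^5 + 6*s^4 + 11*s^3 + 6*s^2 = (s + 2)*(s^4 + 4*s^3 + 3*s^2) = s*(s + 2)*(s^3 + 4*s^2 + 3*s) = s*(s + 2)*(s + 3)*(s^2 + s) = s*(s + 1)*(s + 2)*(s + 3)*(s)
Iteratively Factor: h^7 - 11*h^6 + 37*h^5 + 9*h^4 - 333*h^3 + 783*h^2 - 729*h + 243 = (h - 3)*(h^6 - 8*h^5 + 13*h^4 + 48*h^3 - 189*h^2 + 216*h - 81) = (h - 3)^2*(h^5 - 5*h^4 - 2*h^3 + 42*h^2 - 63*h + 27) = (h - 3)^2*(h - 1)*(h^4 - 4*h^3 - 6*h^2 + 36*h - 27) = (h - 3)^2*(h - 1)*(h + 3)*(h^3 - 7*h^2 + 15*h - 9) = (h - 3)^3*(h - 1)*(h + 3)*(h^2 - 4*h + 3) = (h - 3)^4*(h - 1)*(h + 3)*(h - 1)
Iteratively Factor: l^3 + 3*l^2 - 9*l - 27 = (l - 3)*(l^2 + 6*l + 9) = (l - 3)*(l + 3)*(l + 3)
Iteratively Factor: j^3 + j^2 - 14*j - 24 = (j + 2)*(j^2 - j - 12) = (j + 2)*(j + 3)*(j - 4)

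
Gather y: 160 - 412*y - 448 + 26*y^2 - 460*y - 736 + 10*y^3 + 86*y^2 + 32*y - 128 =10*y^3 + 112*y^2 - 840*y - 1152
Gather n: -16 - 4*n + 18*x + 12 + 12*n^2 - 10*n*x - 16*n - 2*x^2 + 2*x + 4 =12*n^2 + n*(-10*x - 20) - 2*x^2 + 20*x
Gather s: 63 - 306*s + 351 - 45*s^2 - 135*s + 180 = -45*s^2 - 441*s + 594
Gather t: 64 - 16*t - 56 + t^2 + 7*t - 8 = t^2 - 9*t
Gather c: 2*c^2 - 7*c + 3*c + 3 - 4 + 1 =2*c^2 - 4*c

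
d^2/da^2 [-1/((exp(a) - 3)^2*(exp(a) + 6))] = 9*(-exp(3*a) - 6*exp(2*a) - 21*exp(a) - 18)*exp(a)/(exp(7*a) + 6*exp(6*a) - 54*exp(5*a) - 216*exp(4*a) + 1377*exp(3*a) + 1458*exp(2*a) - 14580*exp(a) + 17496)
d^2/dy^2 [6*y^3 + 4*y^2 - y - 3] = 36*y + 8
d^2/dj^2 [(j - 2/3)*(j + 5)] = 2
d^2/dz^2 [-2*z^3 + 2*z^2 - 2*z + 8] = 4 - 12*z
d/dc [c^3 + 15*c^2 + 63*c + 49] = 3*c^2 + 30*c + 63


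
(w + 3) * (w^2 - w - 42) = w^3 + 2*w^2 - 45*w - 126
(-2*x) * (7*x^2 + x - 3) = -14*x^3 - 2*x^2 + 6*x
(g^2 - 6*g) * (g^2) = g^4 - 6*g^3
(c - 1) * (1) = c - 1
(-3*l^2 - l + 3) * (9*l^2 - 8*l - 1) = -27*l^4 + 15*l^3 + 38*l^2 - 23*l - 3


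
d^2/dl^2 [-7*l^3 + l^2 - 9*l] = 2 - 42*l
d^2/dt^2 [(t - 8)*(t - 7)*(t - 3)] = 6*t - 36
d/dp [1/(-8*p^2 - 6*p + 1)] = 2*(8*p + 3)/(8*p^2 + 6*p - 1)^2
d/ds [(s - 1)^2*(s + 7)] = (s - 1)*(3*s + 13)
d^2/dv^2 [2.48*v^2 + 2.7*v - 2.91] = 4.96000000000000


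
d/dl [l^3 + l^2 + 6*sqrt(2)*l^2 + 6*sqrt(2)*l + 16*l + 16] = 3*l^2 + 2*l + 12*sqrt(2)*l + 6*sqrt(2) + 16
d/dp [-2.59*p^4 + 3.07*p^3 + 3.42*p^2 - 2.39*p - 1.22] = -10.36*p^3 + 9.21*p^2 + 6.84*p - 2.39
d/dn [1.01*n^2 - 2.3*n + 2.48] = 2.02*n - 2.3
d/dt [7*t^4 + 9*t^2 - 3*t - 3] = 28*t^3 + 18*t - 3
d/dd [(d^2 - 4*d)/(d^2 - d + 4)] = (3*d^2 + 8*d - 16)/(d^4 - 2*d^3 + 9*d^2 - 8*d + 16)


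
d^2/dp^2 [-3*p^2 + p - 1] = -6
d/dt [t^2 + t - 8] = 2*t + 1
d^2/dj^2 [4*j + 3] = 0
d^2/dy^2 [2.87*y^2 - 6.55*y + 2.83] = 5.74000000000000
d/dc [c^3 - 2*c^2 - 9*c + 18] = 3*c^2 - 4*c - 9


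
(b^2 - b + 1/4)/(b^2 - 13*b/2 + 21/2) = (4*b^2 - 4*b + 1)/(2*(2*b^2 - 13*b + 21))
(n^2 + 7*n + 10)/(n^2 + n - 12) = (n^2 + 7*n + 10)/(n^2 + n - 12)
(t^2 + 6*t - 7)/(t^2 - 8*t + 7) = (t + 7)/(t - 7)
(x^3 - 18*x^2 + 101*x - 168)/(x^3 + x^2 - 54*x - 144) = (x^2 - 10*x + 21)/(x^2 + 9*x + 18)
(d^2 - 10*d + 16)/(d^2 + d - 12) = (d^2 - 10*d + 16)/(d^2 + d - 12)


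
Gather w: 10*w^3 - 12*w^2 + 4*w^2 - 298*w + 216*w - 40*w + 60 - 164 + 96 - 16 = 10*w^3 - 8*w^2 - 122*w - 24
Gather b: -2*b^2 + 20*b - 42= -2*b^2 + 20*b - 42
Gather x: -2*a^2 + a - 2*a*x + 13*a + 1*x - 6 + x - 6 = -2*a^2 + 14*a + x*(2 - 2*a) - 12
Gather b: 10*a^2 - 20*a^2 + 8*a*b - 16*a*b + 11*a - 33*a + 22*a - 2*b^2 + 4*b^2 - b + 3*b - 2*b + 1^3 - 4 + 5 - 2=-10*a^2 - 8*a*b + 2*b^2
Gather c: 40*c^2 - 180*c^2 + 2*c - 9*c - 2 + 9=-140*c^2 - 7*c + 7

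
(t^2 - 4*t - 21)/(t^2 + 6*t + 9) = (t - 7)/(t + 3)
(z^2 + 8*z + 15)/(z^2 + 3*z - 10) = (z + 3)/(z - 2)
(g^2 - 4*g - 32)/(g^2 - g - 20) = (g - 8)/(g - 5)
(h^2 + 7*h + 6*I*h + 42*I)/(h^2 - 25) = (h^2 + h*(7 + 6*I) + 42*I)/(h^2 - 25)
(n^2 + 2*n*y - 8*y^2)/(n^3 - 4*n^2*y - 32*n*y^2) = (-n + 2*y)/(n*(-n + 8*y))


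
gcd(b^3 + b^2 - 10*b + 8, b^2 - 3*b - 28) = b + 4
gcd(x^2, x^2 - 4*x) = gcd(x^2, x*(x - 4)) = x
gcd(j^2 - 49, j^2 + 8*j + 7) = j + 7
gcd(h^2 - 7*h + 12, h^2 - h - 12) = h - 4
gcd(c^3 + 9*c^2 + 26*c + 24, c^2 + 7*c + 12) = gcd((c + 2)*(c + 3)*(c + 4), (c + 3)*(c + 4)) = c^2 + 7*c + 12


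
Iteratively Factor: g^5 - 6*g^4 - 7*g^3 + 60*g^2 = (g - 4)*(g^4 - 2*g^3 - 15*g^2) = g*(g - 4)*(g^3 - 2*g^2 - 15*g) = g*(g - 5)*(g - 4)*(g^2 + 3*g) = g*(g - 5)*(g - 4)*(g + 3)*(g)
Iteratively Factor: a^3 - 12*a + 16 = (a + 4)*(a^2 - 4*a + 4) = (a - 2)*(a + 4)*(a - 2)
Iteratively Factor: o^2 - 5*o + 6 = (o - 2)*(o - 3)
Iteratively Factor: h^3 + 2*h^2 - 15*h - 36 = (h - 4)*(h^2 + 6*h + 9) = (h - 4)*(h + 3)*(h + 3)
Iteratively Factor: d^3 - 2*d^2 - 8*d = (d + 2)*(d^2 - 4*d) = d*(d + 2)*(d - 4)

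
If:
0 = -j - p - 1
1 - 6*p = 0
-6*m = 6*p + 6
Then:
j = -7/6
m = -7/6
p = 1/6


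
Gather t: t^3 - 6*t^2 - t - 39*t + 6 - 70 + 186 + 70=t^3 - 6*t^2 - 40*t + 192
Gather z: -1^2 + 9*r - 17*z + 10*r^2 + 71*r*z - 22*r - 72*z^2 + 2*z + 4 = 10*r^2 - 13*r - 72*z^2 + z*(71*r - 15) + 3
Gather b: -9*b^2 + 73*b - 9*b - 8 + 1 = -9*b^2 + 64*b - 7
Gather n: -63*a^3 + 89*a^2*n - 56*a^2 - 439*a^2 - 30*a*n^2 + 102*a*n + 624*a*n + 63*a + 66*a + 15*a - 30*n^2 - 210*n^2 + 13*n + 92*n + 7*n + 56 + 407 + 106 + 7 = -63*a^3 - 495*a^2 + 144*a + n^2*(-30*a - 240) + n*(89*a^2 + 726*a + 112) + 576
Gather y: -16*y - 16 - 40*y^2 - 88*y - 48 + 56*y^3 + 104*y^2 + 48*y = 56*y^3 + 64*y^2 - 56*y - 64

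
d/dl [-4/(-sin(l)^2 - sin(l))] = -(8/tan(l) + 4*cos(l)/sin(l)^2)/(sin(l) + 1)^2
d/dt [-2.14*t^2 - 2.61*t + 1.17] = -4.28*t - 2.61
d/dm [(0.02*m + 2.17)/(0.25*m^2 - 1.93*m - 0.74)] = (-0.005*m^2 - 1.085*m + 4.1733)/(0.0625*m^4 - 0.965*m^3 + 3.3549*m^2 + 2.8564*m + 0.5476)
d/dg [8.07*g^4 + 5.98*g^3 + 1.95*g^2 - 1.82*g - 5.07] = 32.28*g^3 + 17.94*g^2 + 3.9*g - 1.82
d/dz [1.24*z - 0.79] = 1.24000000000000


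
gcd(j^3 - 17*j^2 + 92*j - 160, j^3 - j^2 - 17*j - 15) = j - 5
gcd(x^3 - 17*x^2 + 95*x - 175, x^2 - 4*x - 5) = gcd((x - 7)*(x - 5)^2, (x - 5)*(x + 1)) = x - 5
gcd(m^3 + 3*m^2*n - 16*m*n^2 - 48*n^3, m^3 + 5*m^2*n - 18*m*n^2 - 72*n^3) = m^2 - m*n - 12*n^2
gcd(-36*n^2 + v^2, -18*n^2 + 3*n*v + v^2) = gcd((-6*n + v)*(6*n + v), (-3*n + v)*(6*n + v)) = 6*n + v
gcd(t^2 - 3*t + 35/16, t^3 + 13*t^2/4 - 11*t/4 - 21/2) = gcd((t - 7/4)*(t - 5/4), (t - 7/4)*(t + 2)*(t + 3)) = t - 7/4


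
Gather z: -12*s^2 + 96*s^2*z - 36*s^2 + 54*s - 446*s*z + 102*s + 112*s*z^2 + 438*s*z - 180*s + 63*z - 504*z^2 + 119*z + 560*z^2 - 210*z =-48*s^2 - 24*s + z^2*(112*s + 56) + z*(96*s^2 - 8*s - 28)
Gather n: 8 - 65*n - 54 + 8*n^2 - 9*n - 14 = 8*n^2 - 74*n - 60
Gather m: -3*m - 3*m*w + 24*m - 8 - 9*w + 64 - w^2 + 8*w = m*(21 - 3*w) - w^2 - w + 56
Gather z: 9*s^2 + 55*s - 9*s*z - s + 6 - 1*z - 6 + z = 9*s^2 - 9*s*z + 54*s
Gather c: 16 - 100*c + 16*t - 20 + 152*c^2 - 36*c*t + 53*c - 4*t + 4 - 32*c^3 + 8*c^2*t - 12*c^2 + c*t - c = -32*c^3 + c^2*(8*t + 140) + c*(-35*t - 48) + 12*t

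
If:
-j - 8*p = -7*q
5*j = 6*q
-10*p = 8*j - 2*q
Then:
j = 0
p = 0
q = 0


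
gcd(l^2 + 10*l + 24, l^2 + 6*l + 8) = l + 4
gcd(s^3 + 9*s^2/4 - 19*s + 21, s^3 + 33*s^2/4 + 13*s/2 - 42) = s^2 + 17*s/4 - 21/2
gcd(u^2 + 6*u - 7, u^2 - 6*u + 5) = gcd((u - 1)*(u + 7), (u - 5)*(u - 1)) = u - 1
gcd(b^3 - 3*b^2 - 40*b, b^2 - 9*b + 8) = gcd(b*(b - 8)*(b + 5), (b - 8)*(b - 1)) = b - 8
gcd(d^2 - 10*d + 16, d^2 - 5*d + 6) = d - 2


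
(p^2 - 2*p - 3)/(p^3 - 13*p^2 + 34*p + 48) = (p - 3)/(p^2 - 14*p + 48)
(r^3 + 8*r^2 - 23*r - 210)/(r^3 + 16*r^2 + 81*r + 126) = (r - 5)/(r + 3)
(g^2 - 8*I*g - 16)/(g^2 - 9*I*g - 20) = (g - 4*I)/(g - 5*I)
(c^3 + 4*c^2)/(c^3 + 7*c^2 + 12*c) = c/(c + 3)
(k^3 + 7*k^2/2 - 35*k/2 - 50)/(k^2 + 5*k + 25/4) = 2*(k^2 + k - 20)/(2*k + 5)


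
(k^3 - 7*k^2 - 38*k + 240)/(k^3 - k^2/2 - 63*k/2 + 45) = 2*(k - 8)/(2*k - 3)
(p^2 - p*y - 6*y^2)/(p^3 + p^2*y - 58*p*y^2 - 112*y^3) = (-p + 3*y)/(-p^2 + p*y + 56*y^2)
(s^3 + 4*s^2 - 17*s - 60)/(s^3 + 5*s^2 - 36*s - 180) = (s^2 - s - 12)/(s^2 - 36)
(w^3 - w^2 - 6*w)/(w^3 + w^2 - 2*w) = (w - 3)/(w - 1)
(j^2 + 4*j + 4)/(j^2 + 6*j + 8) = (j + 2)/(j + 4)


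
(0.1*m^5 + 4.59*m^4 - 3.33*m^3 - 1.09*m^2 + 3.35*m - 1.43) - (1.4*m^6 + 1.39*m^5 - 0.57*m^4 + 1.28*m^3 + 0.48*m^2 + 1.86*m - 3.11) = -1.4*m^6 - 1.29*m^5 + 5.16*m^4 - 4.61*m^3 - 1.57*m^2 + 1.49*m + 1.68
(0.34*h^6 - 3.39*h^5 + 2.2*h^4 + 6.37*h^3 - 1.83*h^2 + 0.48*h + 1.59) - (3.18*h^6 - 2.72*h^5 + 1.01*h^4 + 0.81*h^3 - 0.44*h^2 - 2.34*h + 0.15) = -2.84*h^6 - 0.67*h^5 + 1.19*h^4 + 5.56*h^3 - 1.39*h^2 + 2.82*h + 1.44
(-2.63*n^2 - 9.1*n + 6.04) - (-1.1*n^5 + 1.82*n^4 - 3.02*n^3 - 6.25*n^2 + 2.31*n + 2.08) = 1.1*n^5 - 1.82*n^4 + 3.02*n^3 + 3.62*n^2 - 11.41*n + 3.96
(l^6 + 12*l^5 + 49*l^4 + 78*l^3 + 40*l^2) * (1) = l^6 + 12*l^5 + 49*l^4 + 78*l^3 + 40*l^2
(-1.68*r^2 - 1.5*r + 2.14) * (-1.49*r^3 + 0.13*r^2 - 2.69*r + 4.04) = 2.5032*r^5 + 2.0166*r^4 + 1.1356*r^3 - 2.474*r^2 - 11.8166*r + 8.6456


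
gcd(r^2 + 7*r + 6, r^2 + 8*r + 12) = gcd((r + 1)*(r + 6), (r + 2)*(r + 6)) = r + 6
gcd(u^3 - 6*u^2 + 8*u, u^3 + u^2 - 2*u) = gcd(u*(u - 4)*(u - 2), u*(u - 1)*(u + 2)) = u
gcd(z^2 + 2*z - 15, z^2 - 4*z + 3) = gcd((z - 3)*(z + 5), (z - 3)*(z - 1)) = z - 3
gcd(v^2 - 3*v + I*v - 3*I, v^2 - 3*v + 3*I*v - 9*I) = v - 3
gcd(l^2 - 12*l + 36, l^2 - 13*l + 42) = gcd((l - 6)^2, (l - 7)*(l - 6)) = l - 6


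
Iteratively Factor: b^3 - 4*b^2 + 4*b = (b)*(b^2 - 4*b + 4) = b*(b - 2)*(b - 2)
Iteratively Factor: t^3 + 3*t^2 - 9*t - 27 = (t + 3)*(t^2 - 9) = (t + 3)^2*(t - 3)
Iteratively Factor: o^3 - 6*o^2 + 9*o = (o - 3)*(o^2 - 3*o) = o*(o - 3)*(o - 3)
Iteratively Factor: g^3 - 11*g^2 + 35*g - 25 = (g - 1)*(g^2 - 10*g + 25) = (g - 5)*(g - 1)*(g - 5)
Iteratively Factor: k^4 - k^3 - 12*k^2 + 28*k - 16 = (k - 2)*(k^3 + k^2 - 10*k + 8) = (k - 2)^2*(k^2 + 3*k - 4) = (k - 2)^2*(k + 4)*(k - 1)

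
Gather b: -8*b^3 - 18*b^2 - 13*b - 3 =-8*b^3 - 18*b^2 - 13*b - 3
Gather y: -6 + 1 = -5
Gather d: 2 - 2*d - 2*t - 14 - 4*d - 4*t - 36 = -6*d - 6*t - 48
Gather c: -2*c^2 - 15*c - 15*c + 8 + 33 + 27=-2*c^2 - 30*c + 68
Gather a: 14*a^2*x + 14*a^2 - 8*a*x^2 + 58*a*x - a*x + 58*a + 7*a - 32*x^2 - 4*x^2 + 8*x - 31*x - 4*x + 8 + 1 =a^2*(14*x + 14) + a*(-8*x^2 + 57*x + 65) - 36*x^2 - 27*x + 9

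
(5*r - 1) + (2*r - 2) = 7*r - 3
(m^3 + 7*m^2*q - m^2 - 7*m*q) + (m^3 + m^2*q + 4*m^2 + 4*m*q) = 2*m^3 + 8*m^2*q + 3*m^2 - 3*m*q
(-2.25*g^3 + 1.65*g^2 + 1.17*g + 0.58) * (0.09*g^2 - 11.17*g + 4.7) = -0.2025*g^5 + 25.281*g^4 - 28.9002*g^3 - 5.2617*g^2 - 0.9796*g + 2.726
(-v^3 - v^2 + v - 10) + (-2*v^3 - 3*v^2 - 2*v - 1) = -3*v^3 - 4*v^2 - v - 11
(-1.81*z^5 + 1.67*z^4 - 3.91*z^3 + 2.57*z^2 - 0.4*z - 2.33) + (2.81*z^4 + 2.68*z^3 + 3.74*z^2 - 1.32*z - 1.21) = -1.81*z^5 + 4.48*z^4 - 1.23*z^3 + 6.31*z^2 - 1.72*z - 3.54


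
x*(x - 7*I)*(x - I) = x^3 - 8*I*x^2 - 7*x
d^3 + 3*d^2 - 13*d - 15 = (d - 3)*(d + 1)*(d + 5)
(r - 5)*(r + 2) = r^2 - 3*r - 10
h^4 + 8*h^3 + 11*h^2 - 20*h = h*(h - 1)*(h + 4)*(h + 5)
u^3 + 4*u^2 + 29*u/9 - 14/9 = (u - 1/3)*(u + 2)*(u + 7/3)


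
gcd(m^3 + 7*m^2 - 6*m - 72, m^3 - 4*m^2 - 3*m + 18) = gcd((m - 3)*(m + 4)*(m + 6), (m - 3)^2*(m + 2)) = m - 3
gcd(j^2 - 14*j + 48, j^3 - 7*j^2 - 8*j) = j - 8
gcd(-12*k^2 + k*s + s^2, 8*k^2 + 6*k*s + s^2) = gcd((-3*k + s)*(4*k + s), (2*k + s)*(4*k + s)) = 4*k + s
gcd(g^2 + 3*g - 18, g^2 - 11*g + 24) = g - 3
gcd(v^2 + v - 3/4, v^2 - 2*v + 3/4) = v - 1/2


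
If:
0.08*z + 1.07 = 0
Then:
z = -13.38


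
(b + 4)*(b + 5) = b^2 + 9*b + 20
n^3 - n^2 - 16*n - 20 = (n - 5)*(n + 2)^2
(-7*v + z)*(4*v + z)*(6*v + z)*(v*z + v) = -168*v^4*z - 168*v^4 - 46*v^3*z^2 - 46*v^3*z + 3*v^2*z^3 + 3*v^2*z^2 + v*z^4 + v*z^3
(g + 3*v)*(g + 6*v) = g^2 + 9*g*v + 18*v^2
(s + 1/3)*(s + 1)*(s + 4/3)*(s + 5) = s^4 + 23*s^3/3 + 139*s^2/9 + 11*s + 20/9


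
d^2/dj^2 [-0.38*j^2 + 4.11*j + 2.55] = -0.760000000000000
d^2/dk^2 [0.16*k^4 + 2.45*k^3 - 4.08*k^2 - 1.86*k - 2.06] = 1.92*k^2 + 14.7*k - 8.16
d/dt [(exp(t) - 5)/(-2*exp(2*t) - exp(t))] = (2*exp(2*t) - 20*exp(t) - 5)*exp(-t)/(4*exp(2*t) + 4*exp(t) + 1)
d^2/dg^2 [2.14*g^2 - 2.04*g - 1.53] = 4.28000000000000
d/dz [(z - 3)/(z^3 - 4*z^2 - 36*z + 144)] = (z^3 - 4*z^2 - 36*z + (z - 3)*(-3*z^2 + 8*z + 36) + 144)/(z^3 - 4*z^2 - 36*z + 144)^2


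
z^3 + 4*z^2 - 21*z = z*(z - 3)*(z + 7)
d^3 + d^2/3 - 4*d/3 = d*(d - 1)*(d + 4/3)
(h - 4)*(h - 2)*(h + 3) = h^3 - 3*h^2 - 10*h + 24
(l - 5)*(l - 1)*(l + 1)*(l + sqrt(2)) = l^4 - 5*l^3 + sqrt(2)*l^3 - 5*sqrt(2)*l^2 - l^2 - sqrt(2)*l + 5*l + 5*sqrt(2)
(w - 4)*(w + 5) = w^2 + w - 20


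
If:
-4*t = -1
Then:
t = 1/4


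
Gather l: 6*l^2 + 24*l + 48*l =6*l^2 + 72*l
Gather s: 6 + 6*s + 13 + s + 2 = 7*s + 21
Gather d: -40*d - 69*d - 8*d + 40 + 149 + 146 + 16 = 351 - 117*d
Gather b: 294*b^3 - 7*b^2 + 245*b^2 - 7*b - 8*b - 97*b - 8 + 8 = 294*b^3 + 238*b^2 - 112*b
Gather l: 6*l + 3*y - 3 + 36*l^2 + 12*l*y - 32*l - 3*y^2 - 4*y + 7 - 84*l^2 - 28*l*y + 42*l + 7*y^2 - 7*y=-48*l^2 + l*(16 - 16*y) + 4*y^2 - 8*y + 4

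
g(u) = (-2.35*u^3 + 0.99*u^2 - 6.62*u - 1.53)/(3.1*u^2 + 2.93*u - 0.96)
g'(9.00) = -0.72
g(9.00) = -6.13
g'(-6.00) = -0.63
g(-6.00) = 6.25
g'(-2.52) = 0.86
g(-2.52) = 5.21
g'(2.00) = -0.27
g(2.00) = -1.71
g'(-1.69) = 10.55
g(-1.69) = 8.10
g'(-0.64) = 8.46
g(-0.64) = -2.38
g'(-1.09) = 207.67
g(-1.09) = -21.05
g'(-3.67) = -0.28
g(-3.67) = 5.07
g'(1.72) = -0.12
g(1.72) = -1.66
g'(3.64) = -0.58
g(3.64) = -2.48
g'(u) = (-6.2*u - 2.93)*(-2.35*u^3 + 0.99*u^2 - 6.62*u - 1.53)/(3.1*u^2 + 2.93*u - 0.96)^2 + (-7.05*u^2 + 1.98*u - 6.62)/(3.1*u^2 + 2.93*u - 0.96)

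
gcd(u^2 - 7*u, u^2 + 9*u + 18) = 1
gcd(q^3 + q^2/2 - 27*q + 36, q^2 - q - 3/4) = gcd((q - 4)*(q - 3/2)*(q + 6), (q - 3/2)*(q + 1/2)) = q - 3/2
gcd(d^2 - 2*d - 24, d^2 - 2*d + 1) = 1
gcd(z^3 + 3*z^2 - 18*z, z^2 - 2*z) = z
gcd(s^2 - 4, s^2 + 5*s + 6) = s + 2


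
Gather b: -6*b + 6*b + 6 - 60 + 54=0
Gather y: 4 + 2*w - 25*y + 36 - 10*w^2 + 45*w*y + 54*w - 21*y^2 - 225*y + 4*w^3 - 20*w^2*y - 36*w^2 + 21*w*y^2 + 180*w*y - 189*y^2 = 4*w^3 - 46*w^2 + 56*w + y^2*(21*w - 210) + y*(-20*w^2 + 225*w - 250) + 40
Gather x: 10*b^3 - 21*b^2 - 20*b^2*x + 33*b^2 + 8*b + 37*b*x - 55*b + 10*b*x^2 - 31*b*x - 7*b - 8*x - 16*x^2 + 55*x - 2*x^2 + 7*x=10*b^3 + 12*b^2 - 54*b + x^2*(10*b - 18) + x*(-20*b^2 + 6*b + 54)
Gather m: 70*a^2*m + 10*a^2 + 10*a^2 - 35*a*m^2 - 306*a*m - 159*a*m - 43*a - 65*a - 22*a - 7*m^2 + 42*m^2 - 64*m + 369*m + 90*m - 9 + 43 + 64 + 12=20*a^2 - 130*a + m^2*(35 - 35*a) + m*(70*a^2 - 465*a + 395) + 110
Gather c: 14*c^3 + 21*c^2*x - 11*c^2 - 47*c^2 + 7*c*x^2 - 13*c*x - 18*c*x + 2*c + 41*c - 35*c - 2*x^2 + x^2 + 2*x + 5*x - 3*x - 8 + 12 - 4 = 14*c^3 + c^2*(21*x - 58) + c*(7*x^2 - 31*x + 8) - x^2 + 4*x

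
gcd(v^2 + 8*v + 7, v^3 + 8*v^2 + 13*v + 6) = v + 1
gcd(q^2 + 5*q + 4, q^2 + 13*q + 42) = 1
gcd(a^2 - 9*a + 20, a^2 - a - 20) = a - 5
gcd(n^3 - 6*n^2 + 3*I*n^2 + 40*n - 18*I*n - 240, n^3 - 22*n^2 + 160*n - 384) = n - 6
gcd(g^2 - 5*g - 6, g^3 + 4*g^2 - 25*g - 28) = g + 1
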